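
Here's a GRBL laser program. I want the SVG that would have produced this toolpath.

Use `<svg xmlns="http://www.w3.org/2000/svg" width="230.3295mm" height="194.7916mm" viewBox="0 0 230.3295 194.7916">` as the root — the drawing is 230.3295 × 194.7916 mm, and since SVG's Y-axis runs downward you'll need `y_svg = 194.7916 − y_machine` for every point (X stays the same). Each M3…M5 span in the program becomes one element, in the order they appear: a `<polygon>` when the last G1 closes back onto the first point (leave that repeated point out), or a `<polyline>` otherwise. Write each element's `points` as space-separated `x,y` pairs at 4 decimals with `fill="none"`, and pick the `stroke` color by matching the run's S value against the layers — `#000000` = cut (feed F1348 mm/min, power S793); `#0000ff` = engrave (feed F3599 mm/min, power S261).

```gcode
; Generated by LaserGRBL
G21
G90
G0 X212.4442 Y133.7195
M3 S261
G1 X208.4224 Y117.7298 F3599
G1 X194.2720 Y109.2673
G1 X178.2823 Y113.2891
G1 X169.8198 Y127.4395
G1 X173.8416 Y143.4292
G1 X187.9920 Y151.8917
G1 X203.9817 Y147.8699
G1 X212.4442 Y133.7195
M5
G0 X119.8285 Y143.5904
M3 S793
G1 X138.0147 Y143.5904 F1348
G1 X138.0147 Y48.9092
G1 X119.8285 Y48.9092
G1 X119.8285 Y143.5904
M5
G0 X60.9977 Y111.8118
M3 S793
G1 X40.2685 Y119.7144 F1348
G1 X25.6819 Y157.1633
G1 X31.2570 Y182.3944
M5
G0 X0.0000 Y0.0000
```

Each laser-on run becomes one SVG element. Flip Y back into SVG space with y_svg = 194.7916 − y_machine.

Run 1: the run's S261 means `#0000ff` (engrave). The run returns to its start, so emit a `<polygon>` with points (Y-flipped): 212.4442,61.0721 208.4224,77.0618 194.2720,85.5243 178.2823,81.5025 169.8198,67.3521 173.8416,51.3624 187.9920,42.8999 203.9817,46.9217.

Run 2: the run's S793 means `#000000` (cut). The run returns to its start, so emit a `<polygon>` with points (Y-flipped): 119.8285,51.2012 138.0147,51.2012 138.0147,145.8824 119.8285,145.8824.

Run 3: S793 ⇒ cut layer `#000000`. The run is open, so emit a `<polyline>` with points (Y-flipped): 60.9977,82.9798 40.2685,75.0772 25.6819,37.6283 31.2570,12.3972.

<svg xmlns="http://www.w3.org/2000/svg" width="230.3295mm" height="194.7916mm" viewBox="0 0 230.3295 194.7916">
  <polygon points="212.4442,61.0721 208.4224,77.0618 194.2720,85.5243 178.2823,81.5025 169.8198,67.3521 173.8416,51.3624 187.9920,42.8999 203.9817,46.9217" fill="none" stroke="#0000ff"/>
  <polygon points="119.8285,51.2012 138.0147,51.2012 138.0147,145.8824 119.8285,145.8824" fill="none" stroke="#000000"/>
  <polyline points="60.9977,82.9798 40.2685,75.0772 25.6819,37.6283 31.2570,12.3972" fill="none" stroke="#000000"/>
</svg>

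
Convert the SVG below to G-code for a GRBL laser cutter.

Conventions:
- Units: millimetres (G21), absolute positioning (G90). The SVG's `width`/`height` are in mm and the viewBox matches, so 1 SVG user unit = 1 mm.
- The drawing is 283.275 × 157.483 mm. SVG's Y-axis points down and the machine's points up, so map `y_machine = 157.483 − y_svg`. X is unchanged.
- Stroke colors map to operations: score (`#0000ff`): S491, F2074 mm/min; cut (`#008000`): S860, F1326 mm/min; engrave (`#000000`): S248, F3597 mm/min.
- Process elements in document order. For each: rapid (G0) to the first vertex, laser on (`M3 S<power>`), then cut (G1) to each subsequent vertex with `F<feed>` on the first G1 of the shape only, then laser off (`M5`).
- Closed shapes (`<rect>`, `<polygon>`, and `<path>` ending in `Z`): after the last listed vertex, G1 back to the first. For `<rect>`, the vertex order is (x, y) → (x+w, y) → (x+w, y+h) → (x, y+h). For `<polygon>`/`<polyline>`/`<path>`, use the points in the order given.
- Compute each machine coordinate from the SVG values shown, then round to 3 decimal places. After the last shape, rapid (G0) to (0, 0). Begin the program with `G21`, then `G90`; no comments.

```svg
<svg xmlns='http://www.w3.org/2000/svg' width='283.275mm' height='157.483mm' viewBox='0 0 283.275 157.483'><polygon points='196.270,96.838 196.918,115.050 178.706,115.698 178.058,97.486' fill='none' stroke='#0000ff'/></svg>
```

viewBox `0 0 283.275 157.483` with mm width/height → 1 unit = 1 mm. Flip: y_m = 157.483 − y_svg.

**Shape 1** — `<polygon>` regular polygon, stroke `#0000ff` → score (S491, F2074). Machine vertices: (196.270,60.645) → (196.918,42.433) → (178.706,41.785) → (178.058,59.997) → (196.270,60.645). Closed: final G1 returns to the first vertex.

G21
G90
G0 X196.270 Y60.645
M3 S491
G1 X196.918 Y42.433 F2074
G1 X178.706 Y41.785
G1 X178.058 Y59.997
G1 X196.270 Y60.645
M5
G0 X0.000 Y0.000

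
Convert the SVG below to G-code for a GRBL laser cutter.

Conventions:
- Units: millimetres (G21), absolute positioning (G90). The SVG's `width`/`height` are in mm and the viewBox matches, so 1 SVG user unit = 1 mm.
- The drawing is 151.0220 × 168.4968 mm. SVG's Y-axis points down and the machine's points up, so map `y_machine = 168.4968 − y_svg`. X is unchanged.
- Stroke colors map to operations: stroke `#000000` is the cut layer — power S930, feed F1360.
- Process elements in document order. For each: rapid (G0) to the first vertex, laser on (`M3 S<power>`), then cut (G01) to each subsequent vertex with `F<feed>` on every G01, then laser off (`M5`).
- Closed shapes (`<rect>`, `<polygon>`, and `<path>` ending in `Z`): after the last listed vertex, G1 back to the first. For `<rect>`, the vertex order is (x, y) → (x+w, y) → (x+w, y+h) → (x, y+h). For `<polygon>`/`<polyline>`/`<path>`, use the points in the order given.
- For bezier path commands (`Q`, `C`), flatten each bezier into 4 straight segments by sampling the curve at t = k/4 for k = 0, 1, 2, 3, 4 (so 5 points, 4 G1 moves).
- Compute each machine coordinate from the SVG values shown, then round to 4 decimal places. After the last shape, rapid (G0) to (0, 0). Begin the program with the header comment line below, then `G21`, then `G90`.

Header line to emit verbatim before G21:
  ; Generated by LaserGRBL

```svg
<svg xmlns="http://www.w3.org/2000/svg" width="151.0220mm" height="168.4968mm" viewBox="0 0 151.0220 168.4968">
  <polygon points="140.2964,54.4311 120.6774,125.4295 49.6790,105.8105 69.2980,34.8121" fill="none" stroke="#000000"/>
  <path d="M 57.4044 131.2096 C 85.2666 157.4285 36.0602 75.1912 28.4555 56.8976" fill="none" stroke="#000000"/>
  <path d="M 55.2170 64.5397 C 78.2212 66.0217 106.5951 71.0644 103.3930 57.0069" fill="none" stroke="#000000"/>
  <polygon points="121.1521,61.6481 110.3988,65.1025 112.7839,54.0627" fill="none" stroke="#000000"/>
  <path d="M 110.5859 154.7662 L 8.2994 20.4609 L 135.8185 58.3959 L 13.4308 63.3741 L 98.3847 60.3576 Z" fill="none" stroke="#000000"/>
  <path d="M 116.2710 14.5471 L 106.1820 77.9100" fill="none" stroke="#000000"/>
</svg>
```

; Generated by LaserGRBL
G21
G90
G0 X140.2964 Y114.0657
M3 S930
G01 X120.6774 Y43.0673 F1360
G01 X49.6790 Y62.6863 F1360
G01 X69.2980 Y133.6847 F1360
G01 X140.2964 Y114.0657 F1360
M5
G0 X57.4044 Y37.2872
M3 S930
G01 X65.7049 Y35.2648 F1360
G01 X56.2300 Y57.7510 F1360
G01 X40.1051 Y88.5833 F1360
G01 X28.4555 Y111.5992 F1360
M5
G0 X55.2170 Y103.9571
M3 S930
G01 X72.8997 Y102.5320 F1360
G01 X89.1324 Y101.8962 F1360
G01 X100.4514 Y104.1740 F1360
G01 X103.3930 Y111.4899 F1360
M5
G0 X121.1521 Y106.8487
M3 S930
G01 X110.3988 Y103.3943 F1360
G01 X112.7839 Y114.4341 F1360
G01 X121.1521 Y106.8487 F1360
M5
G0 X110.5859 Y13.7306
M3 S930
G01 X8.2994 Y148.0359 F1360
G01 X135.8185 Y110.1009 F1360
G01 X13.4308 Y105.1227 F1360
G01 X98.3847 Y108.1392 F1360
G01 X110.5859 Y13.7306 F1360
M5
G0 X116.2710 Y153.9497
M3 S930
G01 X106.1820 Y90.5868 F1360
M5
G0 X0.0000 Y0.0000

Since the viewBox matches the mm dimensions, user units are millimetres directly. The only transform is the Y-flip y_m = 168.4968 − y_svg.

Shape 1 is a regular polygon drawn with `<polygon>`. Its stroke #000000 means cut at S930, F1360. After flipping Y the toolpath is (140.2964,114.0657) → (120.6774,43.0673) → (49.6790,62.6863) → (69.2980,133.6847) → (140.2964,114.0657), returning to the start.

Shape 2 is a cubic bezier drawn with `<path>`. Its stroke #000000 means cut at S930, F1360. After flipping Y the toolpath is (57.4044,37.2872) → (65.7049,35.2648) → (56.2300,57.7510) → (40.1051,88.5833) → (28.4555,111.5992).

Shape 3 is a cubic bezier drawn with `<path>`. Its stroke #000000 means cut at S930, F1360. After flipping Y the toolpath is (55.2170,103.9571) → (72.8997,102.5320) → (89.1324,101.8962) → (100.4514,104.1740) → (103.3930,111.4899).

Shape 4 is a regular polygon drawn with `<polygon>`. Its stroke #000000 means cut at S930, F1360. After flipping Y the toolpath is (121.1521,106.8487) → (110.3988,103.3943) → (112.7839,114.4341) → (121.1521,106.8487), returning to the start.

Shape 5 is a closed polygon drawn with `<path>`. Its stroke #000000 means cut at S930, F1360. After flipping Y the toolpath is (110.5859,13.7306) → (8.2994,148.0359) → (135.8185,110.1009) → (13.4308,105.1227) → (98.3847,108.1392) → (110.5859,13.7306), returning to the start.

Shape 6 is a line segment drawn with `<path>`. Its stroke #000000 means cut at S930, F1360. After flipping Y the toolpath is (116.2710,153.9497) → (106.1820,90.5868).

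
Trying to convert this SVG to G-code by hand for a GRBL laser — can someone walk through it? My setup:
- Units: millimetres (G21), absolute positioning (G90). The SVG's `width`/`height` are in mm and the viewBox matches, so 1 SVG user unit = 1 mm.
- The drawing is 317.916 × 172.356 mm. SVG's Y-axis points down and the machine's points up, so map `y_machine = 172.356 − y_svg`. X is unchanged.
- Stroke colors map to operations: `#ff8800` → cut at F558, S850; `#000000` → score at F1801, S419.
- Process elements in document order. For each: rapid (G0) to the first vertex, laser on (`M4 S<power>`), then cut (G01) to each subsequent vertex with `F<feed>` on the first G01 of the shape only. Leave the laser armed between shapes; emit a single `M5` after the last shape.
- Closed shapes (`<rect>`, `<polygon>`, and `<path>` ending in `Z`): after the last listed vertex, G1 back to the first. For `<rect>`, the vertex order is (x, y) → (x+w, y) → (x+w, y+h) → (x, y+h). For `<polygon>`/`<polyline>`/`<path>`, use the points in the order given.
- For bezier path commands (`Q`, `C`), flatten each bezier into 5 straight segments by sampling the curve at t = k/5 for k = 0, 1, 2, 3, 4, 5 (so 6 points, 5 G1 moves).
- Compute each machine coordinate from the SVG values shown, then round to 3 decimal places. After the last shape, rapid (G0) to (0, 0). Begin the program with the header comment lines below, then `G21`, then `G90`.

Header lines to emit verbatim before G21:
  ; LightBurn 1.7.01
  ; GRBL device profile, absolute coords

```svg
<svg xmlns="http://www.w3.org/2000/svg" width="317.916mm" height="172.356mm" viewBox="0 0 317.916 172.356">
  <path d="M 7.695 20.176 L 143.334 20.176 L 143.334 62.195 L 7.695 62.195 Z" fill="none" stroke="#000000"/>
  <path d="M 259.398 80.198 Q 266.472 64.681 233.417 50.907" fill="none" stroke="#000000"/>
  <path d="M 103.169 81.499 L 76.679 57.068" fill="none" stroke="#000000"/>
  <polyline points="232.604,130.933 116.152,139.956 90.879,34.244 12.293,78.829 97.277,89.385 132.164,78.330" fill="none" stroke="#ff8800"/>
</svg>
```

viewBox `0 0 317.916 172.356` with mm width/height → 1 unit = 1 mm. Flip: y_m = 172.356 − y_svg.

**Shape 1** — `<path>` rectangle, stroke `#000000` → score (S419, F1801). Machine vertices: (7.695,152.180) → (143.334,152.180) → (143.334,110.161) → (7.695,110.161) → (7.695,152.180). Closed: final G1 returns to the first vertex.

**Shape 2** — `<path>` quadratic bezier, stroke `#000000` → score (S419, F1801). Control points (SVG): P0=(259.398,80.198), P1=(266.472,64.681), P2=(233.417,50.907); sampled at t=k/5. Machine vertices: (259.398,92.158) → (260.622,98.295) → (258.637,104.293) → (253.440,110.151) → (245.034,115.870) → (233.417,121.449). Open path.

**Shape 3** — `<path>` line segment, stroke `#000000` → score (S419, F1801). Machine vertices: (103.169,90.857) → (76.679,115.288). Open path.

**Shape 4** — `<polyline>` open polyline, stroke `#ff8800` → cut (S850, F558). Machine vertices: (232.604,41.423) → (116.152,32.400) → (90.879,138.112) → (12.293,93.527) → (97.277,82.971) → (132.164,94.026). Open path.

; LightBurn 1.7.01
; GRBL device profile, absolute coords
G21
G90
G0 X7.695 Y152.180
M4 S419
G01 X143.334 Y152.180 F1801
G01 X143.334 Y110.161
G01 X7.695 Y110.161
G01 X7.695 Y152.180
G0 X259.398 Y92.158
M4 S419
G01 X260.622 Y98.295 F1801
G01 X258.637 Y104.293
G01 X253.440 Y110.151
G01 X245.034 Y115.870
G01 X233.417 Y121.449
G0 X103.169 Y90.857
M4 S419
G01 X76.679 Y115.288 F1801
G0 X232.604 Y41.423
M4 S850
G01 X116.152 Y32.400 F558
G01 X90.879 Y138.112
G01 X12.293 Y93.527
G01 X97.277 Y82.971
G01 X132.164 Y94.026
M5
G0 X0.000 Y0.000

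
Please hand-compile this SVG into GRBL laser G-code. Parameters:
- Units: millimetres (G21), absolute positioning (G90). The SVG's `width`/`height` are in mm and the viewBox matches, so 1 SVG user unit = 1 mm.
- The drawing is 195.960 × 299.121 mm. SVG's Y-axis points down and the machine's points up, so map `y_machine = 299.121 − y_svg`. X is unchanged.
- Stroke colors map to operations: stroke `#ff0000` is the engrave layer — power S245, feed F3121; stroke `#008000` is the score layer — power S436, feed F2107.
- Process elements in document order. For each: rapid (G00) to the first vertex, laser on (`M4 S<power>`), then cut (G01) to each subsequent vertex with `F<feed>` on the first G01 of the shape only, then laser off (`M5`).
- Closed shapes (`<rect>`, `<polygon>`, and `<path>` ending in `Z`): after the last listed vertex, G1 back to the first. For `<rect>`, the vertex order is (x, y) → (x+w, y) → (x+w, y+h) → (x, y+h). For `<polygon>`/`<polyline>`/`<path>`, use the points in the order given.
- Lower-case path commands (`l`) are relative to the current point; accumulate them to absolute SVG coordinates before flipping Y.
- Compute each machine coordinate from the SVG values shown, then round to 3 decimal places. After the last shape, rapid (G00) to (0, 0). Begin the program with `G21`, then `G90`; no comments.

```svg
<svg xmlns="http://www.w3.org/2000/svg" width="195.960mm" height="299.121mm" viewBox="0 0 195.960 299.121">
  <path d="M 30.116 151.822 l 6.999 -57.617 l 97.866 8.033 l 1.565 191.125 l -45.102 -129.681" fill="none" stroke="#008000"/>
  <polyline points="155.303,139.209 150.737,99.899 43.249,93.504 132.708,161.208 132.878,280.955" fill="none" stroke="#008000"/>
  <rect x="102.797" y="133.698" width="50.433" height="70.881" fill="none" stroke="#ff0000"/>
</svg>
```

Since the viewBox matches the mm dimensions, user units are millimetres directly. The only transform is the Y-flip y_m = 299.121 − y_svg.

Shape 1 is a open polyline drawn with `<path>`. Its stroke #008000 means score at S436, F2107. After flipping Y the toolpath is (30.116,147.299) → (37.115,204.916) → (134.981,196.883) → (136.546,5.758) → (91.444,135.439).

Shape 2 is a open polyline drawn with `<polyline>`. Its stroke #008000 means score at S436, F2107. After flipping Y the toolpath is (155.303,159.912) → (150.737,199.222) → (43.249,205.617) → (132.708,137.913) → (132.878,18.166).

Shape 3 is a rectangle drawn with `<rect>`. Its stroke #ff0000 means engrave at S245, F3121. After flipping Y the toolpath is (102.797,165.423) → (153.230,165.423) → (153.230,94.542) → (102.797,94.542) → (102.797,165.423), returning to the start.

G21
G90
G00 X30.116 Y147.299
M4 S436
G01 X37.115 Y204.916 F2107
G01 X134.981 Y196.883
G01 X136.546 Y5.758
G01 X91.444 Y135.439
M5
G00 X155.303 Y159.912
M4 S436
G01 X150.737 Y199.222 F2107
G01 X43.249 Y205.617
G01 X132.708 Y137.913
G01 X132.878 Y18.166
M5
G00 X102.797 Y165.423
M4 S245
G01 X153.230 Y165.423 F3121
G01 X153.230 Y94.542
G01 X102.797 Y94.542
G01 X102.797 Y165.423
M5
G00 X0.000 Y0.000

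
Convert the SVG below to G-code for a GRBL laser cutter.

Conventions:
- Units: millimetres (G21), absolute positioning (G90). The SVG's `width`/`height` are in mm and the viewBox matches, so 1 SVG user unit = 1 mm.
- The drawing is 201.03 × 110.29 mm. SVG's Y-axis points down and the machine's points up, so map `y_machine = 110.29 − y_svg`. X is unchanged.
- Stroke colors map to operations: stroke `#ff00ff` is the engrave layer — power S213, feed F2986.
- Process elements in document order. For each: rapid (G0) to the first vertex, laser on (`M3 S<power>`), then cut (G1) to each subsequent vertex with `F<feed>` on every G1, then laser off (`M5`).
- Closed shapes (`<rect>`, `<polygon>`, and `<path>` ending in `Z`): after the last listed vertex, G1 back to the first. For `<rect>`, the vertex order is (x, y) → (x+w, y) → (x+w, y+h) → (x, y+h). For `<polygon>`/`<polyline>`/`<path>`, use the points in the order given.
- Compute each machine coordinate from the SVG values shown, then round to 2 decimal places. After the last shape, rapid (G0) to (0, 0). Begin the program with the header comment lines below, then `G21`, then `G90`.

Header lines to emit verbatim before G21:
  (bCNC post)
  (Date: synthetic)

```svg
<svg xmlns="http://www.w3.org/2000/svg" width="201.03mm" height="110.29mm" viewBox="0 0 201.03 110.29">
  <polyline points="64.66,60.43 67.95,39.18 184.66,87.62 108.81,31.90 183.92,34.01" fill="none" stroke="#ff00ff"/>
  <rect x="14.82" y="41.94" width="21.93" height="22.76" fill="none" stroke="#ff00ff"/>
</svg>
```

(bCNC post)
(Date: synthetic)
G21
G90
G0 X64.66 Y49.86
M3 S213
G1 X67.95 Y71.11 F2986
G1 X184.66 Y22.67 F2986
G1 X108.81 Y78.39 F2986
G1 X183.92 Y76.28 F2986
M5
G0 X14.82 Y68.35
M3 S213
G1 X36.75 Y68.35 F2986
G1 X36.75 Y45.59 F2986
G1 X14.82 Y45.59 F2986
G1 X14.82 Y68.35 F2986
M5
G0 X0.00 Y0.00

viewBox `0 0 201.03 110.29` with mm width/height → 1 unit = 1 mm. Flip: y_m = 110.29 − y_svg.

**Shape 1** — `<polyline>` open polyline, stroke `#ff00ff` → engrave (S213, F2986). Machine vertices: (64.66,49.86) → (67.95,71.11) → (184.66,22.67) → (108.81,78.39) → (183.92,76.28). Open path.

**Shape 2** — `<rect>` rectangle, stroke `#ff00ff` → engrave (S213, F2986). Machine vertices: (14.82,68.35) → (36.75,68.35) → (36.75,45.59) → (14.82,45.59) → (14.82,68.35). Closed: final G1 returns to the first vertex.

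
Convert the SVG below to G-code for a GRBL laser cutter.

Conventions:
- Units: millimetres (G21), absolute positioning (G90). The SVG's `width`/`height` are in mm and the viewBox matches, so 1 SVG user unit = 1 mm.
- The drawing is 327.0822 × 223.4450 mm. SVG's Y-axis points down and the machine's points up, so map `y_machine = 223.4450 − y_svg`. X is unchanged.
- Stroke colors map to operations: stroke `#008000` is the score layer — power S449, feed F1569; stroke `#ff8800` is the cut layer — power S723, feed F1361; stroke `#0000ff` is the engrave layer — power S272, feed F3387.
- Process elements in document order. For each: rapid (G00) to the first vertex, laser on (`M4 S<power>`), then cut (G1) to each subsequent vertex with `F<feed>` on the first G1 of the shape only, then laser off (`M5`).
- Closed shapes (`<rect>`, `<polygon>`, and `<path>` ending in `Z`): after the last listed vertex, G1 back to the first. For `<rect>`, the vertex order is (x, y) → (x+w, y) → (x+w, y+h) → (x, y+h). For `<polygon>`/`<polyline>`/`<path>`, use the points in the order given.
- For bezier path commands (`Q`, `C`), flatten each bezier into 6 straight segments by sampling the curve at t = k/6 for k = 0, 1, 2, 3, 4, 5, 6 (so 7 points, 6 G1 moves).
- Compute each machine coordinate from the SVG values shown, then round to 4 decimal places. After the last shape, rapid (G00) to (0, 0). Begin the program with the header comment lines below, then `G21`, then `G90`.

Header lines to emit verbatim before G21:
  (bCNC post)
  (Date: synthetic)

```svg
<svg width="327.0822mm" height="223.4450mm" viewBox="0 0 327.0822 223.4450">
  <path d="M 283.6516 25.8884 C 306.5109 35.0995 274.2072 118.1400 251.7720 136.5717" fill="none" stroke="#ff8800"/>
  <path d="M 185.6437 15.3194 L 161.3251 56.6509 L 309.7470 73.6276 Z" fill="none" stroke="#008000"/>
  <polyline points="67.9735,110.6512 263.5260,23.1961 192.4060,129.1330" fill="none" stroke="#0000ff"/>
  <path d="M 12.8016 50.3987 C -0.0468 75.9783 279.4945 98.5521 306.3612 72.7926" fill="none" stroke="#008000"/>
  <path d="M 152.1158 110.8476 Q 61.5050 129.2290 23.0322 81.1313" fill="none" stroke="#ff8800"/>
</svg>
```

(bCNC post)
(Date: synthetic)
G21
G90
G00 X283.6516 Y197.5566
M4 S723
G1 X290.7854 Y187.4395 F1361
G1 X290.5318 Y168.8630
G1 X284.6972 Y145.6727
G1 X275.0881 Y121.7139
G1 X263.5109 Y100.8323
G1 X251.7720 Y86.8733
M5
G00 X185.6437 Y208.1256
M4 S449
G1 X161.3251 Y166.7941 F1569
G1 X309.7470 Y149.8174
G1 X185.6437 Y208.1256
M5
G00 X67.9735 Y112.7938
M4 S272
G1 X263.5260 Y200.2489 F3387
G1 X192.4060 Y94.3120
M5
G00 X12.8016 Y173.0463
M4 S449
G1 X28.2198 Y160.7168 F1569
G1 X77.2289 Y150.1474
G1 X144.6882 Y142.5972
G1 X215.4572 Y139.3252
G1 X274.3951 Y141.5906
G1 X306.3612 Y150.6524
M5
G00 X152.1158 Y112.5974
M4 S723
G1 X123.3605 Y108.3169 F1361
G1 X97.5017 Y107.7297
G1 X74.5395 Y110.8358
G1 X54.4738 Y117.6351
G1 X37.3047 Y128.1278
G1 X23.0322 Y142.3137
M5
G00 X0.0000 Y0.0000

1 u = 1 mm; y_m = 223.4450 − y.

[1] `<path>` cubic bezier, #ff8800→cut S723 F1361: (283.6516,197.5566) → (290.7854,187.4395) → (290.5318,168.8630) → (284.6972,145.6727) → (275.0881,121.7139) → (263.5109,100.8323) → (251.7720,86.8733)

[2] `<path>` closed polygon, #008000→score S449 F1569: (185.6437,208.1256) → (161.3251,166.7941) → (309.7470,149.8174) → (185.6437,208.1256) (closed)

[3] `<polyline>` open polyline, #0000ff→engrave S272 F3387: (67.9735,112.7938) → (263.5260,200.2489) → (192.4060,94.3120)

[4] `<path>` cubic bezier, #008000→score S449 F1569: (12.8016,173.0463) → (28.2198,160.7168) → (77.2289,150.1474) → (144.6882,142.5972) → (215.4572,139.3252) → (274.3951,141.5906) → (306.3612,150.6524)

[5] `<path>` quadratic bezier, #ff8800→cut S723 F1361: (152.1158,112.5974) → (123.3605,108.3169) → (97.5017,107.7297) → (74.5395,110.8358) → (54.4738,117.6351) → (37.3047,128.1278) → (23.0322,142.3137)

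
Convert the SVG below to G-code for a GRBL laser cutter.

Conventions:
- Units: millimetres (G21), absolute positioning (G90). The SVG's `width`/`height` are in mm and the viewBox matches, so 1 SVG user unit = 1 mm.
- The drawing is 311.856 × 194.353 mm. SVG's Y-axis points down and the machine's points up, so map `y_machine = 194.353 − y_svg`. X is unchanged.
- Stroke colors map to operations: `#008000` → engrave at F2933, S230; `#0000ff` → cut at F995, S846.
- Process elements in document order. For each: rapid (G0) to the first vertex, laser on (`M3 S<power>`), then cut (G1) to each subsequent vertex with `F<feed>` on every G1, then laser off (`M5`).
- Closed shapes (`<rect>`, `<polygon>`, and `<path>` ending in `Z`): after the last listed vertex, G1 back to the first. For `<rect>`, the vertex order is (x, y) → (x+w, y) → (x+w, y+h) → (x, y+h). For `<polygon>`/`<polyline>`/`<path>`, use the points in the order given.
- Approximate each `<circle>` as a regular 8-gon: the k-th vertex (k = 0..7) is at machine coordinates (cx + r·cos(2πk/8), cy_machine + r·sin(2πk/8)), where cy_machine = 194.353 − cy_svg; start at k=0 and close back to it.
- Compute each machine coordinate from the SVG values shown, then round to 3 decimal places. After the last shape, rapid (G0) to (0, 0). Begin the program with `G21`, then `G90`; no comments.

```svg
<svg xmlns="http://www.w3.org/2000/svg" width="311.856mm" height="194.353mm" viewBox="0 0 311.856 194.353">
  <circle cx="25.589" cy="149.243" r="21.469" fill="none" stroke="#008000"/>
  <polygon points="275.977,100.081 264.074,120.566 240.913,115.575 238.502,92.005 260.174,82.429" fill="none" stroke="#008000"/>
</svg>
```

viewBox `0 0 311.856 194.353` with mm width/height → 1 unit = 1 mm. Flip: y_m = 194.353 − y_svg.

**Shape 1** — `<circle>` circle, stroke `#008000` → engrave (S230, F2933). Machine vertices: (47.058,45.110) → (40.770,60.291) → (25.589,66.579) → (10.408,60.291) → (4.120,45.110) → (10.408,29.929) → (25.589,23.641) → (40.770,29.929) → (47.058,45.110). Closed: final G1 returns to the first vertex.

**Shape 2** — `<polygon>` regular polygon, stroke `#008000` → engrave (S230, F2933). Machine vertices: (275.977,94.272) → (264.074,73.787) → (240.913,78.778) → (238.502,102.348) → (260.174,111.924) → (275.977,94.272). Closed: final G1 returns to the first vertex.

G21
G90
G0 X47.058 Y45.110
M3 S230
G1 X40.770 Y60.291 F2933
G1 X25.589 Y66.579 F2933
G1 X10.408 Y60.291 F2933
G1 X4.120 Y45.110 F2933
G1 X10.408 Y29.929 F2933
G1 X25.589 Y23.641 F2933
G1 X40.770 Y29.929 F2933
G1 X47.058 Y45.110 F2933
M5
G0 X275.977 Y94.272
M3 S230
G1 X264.074 Y73.787 F2933
G1 X240.913 Y78.778 F2933
G1 X238.502 Y102.348 F2933
G1 X260.174 Y111.924 F2933
G1 X275.977 Y94.272 F2933
M5
G0 X0.000 Y0.000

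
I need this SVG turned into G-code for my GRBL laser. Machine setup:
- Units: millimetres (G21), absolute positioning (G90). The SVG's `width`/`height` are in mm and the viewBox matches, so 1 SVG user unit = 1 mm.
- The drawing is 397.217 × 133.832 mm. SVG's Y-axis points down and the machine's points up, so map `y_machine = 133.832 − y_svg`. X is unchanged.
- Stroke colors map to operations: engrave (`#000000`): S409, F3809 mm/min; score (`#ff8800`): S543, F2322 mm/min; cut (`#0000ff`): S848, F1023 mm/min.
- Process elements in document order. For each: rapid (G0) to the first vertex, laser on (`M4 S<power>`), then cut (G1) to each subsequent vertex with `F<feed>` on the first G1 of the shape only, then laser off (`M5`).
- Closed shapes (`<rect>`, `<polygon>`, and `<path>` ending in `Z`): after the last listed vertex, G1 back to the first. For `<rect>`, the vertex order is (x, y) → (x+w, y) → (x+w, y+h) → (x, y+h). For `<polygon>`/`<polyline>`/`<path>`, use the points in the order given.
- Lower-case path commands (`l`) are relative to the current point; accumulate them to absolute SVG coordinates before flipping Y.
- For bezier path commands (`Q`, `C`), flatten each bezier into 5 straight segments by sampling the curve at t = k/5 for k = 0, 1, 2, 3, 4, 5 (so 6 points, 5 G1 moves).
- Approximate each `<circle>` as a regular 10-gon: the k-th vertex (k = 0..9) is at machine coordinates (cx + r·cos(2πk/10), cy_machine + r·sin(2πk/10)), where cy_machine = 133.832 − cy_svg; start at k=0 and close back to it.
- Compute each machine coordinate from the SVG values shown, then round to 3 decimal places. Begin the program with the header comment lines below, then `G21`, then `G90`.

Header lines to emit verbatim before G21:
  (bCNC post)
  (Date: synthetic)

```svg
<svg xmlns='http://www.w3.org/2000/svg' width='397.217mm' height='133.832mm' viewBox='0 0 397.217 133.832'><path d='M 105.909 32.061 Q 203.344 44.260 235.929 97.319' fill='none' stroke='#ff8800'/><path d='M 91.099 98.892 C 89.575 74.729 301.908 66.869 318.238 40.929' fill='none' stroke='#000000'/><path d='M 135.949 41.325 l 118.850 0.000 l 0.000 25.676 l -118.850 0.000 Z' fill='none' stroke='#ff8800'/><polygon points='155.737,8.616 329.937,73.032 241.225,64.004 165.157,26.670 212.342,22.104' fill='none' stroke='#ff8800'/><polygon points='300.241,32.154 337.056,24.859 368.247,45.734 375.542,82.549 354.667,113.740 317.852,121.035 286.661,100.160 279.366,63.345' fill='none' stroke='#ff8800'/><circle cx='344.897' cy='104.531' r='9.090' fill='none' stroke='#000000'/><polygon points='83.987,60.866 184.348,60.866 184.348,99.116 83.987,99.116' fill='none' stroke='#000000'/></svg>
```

Since the viewBox matches the mm dimensions, user units are millimetres directly. The only transform is the Y-flip y_m = 133.832 − y_svg.

Shape 1 is a quadratic bezier drawn with `<path>`. Its stroke #ff8800 means score at S543, F2322. After flipping Y the toolpath is (105.909,101.771) → (142.289,95.257) → (173.481,85.474) → (199.485,72.423) → (220.301,56.102) → (235.929,36.513).

Shape 2 is a cubic bezier drawn with `<path>`. Its stroke #000000 means engrave at S409, F3809. After flipping Y the toolpath is (91.099,34.940) → (112.569,47.757) → (165.691,58.311) → (230.792,68.253) → (288.199,79.234) → (318.238,92.903).

Shape 3 is a rectangle drawn with `<path>`. Its stroke #ff8800 means score at S543, F2322. After flipping Y the toolpath is (135.949,92.507) → (254.799,92.507) → (254.799,66.831) → (135.949,66.831) → (135.949,92.507), returning to the start.

Shape 4 is a closed polygon drawn with `<polygon>`. Its stroke #ff8800 means score at S543, F2322. After flipping Y the toolpath is (155.737,125.216) → (329.937,60.800) → (241.225,69.828) → (165.157,107.162) → (212.342,111.728) → (155.737,125.216), returning to the start.

Shape 5 is a regular polygon drawn with `<polygon>`. Its stroke #ff8800 means score at S543, F2322. After flipping Y the toolpath is (300.241,101.678) → (337.056,108.973) → (368.247,88.098) → (375.542,51.283) → (354.667,20.092) → (317.852,12.797) → (286.661,33.672) → (279.366,70.487) → (300.241,101.678), returning to the start.

Shape 6 is a circle drawn with `<circle>`. Its stroke #000000 means engrave at S409, F3809. After flipping Y the toolpath is (353.987,29.301) → (352.251,34.644) → (347.706,37.946) → (342.088,37.946) → (337.543,34.644) → (335.807,29.301) → (337.543,23.958) → (342.088,20.656) → (347.706,20.656) → (352.251,23.958) → (353.987,29.301), returning to the start.

Shape 7 is a rectangle drawn with `<polygon>`. Its stroke #000000 means engrave at S409, F3809. After flipping Y the toolpath is (83.987,72.966) → (184.348,72.966) → (184.348,34.716) → (83.987,34.716) → (83.987,72.966), returning to the start.

(bCNC post)
(Date: synthetic)
G21
G90
G0 X105.909 Y101.771
M4 S543
G1 X142.289 Y95.257 F2322
G1 X173.481 Y85.474
G1 X199.485 Y72.423
G1 X220.301 Y56.102
G1 X235.929 Y36.513
M5
G0 X91.099 Y34.940
M4 S409
G1 X112.569 Y47.757 F3809
G1 X165.691 Y58.311
G1 X230.792 Y68.253
G1 X288.199 Y79.234
G1 X318.238 Y92.903
M5
G0 X135.949 Y92.507
M4 S543
G1 X254.799 Y92.507 F2322
G1 X254.799 Y66.831
G1 X135.949 Y66.831
G1 X135.949 Y92.507
M5
G0 X155.737 Y125.216
M4 S543
G1 X329.937 Y60.800 F2322
G1 X241.225 Y69.828
G1 X165.157 Y107.162
G1 X212.342 Y111.728
G1 X155.737 Y125.216
M5
G0 X300.241 Y101.678
M4 S543
G1 X337.056 Y108.973 F2322
G1 X368.247 Y88.098
G1 X375.542 Y51.283
G1 X354.667 Y20.092
G1 X317.852 Y12.797
G1 X286.661 Y33.672
G1 X279.366 Y70.487
G1 X300.241 Y101.678
M5
G0 X353.987 Y29.301
M4 S409
G1 X352.251 Y34.644 F3809
G1 X347.706 Y37.946
G1 X342.088 Y37.946
G1 X337.543 Y34.644
G1 X335.807 Y29.301
G1 X337.543 Y23.958
G1 X342.088 Y20.656
G1 X347.706 Y20.656
G1 X352.251 Y23.958
G1 X353.987 Y29.301
M5
G0 X83.987 Y72.966
M4 S409
G1 X184.348 Y72.966 F3809
G1 X184.348 Y34.716
G1 X83.987 Y34.716
G1 X83.987 Y72.966
M5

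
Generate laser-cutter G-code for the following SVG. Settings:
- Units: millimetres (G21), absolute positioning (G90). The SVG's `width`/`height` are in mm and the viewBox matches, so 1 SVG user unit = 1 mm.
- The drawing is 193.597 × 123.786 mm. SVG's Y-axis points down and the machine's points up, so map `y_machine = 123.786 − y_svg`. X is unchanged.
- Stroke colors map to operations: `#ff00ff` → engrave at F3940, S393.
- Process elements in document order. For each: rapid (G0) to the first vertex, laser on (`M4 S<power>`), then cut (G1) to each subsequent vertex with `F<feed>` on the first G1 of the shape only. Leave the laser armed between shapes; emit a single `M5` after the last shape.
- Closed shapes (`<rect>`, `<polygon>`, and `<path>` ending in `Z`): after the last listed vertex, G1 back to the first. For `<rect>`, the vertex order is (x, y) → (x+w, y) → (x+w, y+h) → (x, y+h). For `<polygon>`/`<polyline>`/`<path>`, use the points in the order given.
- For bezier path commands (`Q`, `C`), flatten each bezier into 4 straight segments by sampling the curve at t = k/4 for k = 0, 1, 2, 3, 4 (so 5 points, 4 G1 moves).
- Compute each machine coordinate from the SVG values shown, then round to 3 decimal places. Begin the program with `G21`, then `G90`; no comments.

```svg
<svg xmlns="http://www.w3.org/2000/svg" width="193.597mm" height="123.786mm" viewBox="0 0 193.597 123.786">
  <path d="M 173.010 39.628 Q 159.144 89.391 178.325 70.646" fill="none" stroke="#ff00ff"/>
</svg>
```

G21
G90
G0 X173.010 Y84.158
M4 S393
G1 X168.142 Y63.558 F3940
G1 X167.406 Y51.522
G1 X170.800 Y48.049
G1 X178.325 Y53.140
M5

1 u = 1 mm; y_m = 123.786 − y.

[1] `<path>` quadratic bezier, #ff00ff→engrave S393 F3940: (173.010,84.158) → (168.142,63.558) → (167.406,51.522) → (170.800,48.049) → (178.325,53.140)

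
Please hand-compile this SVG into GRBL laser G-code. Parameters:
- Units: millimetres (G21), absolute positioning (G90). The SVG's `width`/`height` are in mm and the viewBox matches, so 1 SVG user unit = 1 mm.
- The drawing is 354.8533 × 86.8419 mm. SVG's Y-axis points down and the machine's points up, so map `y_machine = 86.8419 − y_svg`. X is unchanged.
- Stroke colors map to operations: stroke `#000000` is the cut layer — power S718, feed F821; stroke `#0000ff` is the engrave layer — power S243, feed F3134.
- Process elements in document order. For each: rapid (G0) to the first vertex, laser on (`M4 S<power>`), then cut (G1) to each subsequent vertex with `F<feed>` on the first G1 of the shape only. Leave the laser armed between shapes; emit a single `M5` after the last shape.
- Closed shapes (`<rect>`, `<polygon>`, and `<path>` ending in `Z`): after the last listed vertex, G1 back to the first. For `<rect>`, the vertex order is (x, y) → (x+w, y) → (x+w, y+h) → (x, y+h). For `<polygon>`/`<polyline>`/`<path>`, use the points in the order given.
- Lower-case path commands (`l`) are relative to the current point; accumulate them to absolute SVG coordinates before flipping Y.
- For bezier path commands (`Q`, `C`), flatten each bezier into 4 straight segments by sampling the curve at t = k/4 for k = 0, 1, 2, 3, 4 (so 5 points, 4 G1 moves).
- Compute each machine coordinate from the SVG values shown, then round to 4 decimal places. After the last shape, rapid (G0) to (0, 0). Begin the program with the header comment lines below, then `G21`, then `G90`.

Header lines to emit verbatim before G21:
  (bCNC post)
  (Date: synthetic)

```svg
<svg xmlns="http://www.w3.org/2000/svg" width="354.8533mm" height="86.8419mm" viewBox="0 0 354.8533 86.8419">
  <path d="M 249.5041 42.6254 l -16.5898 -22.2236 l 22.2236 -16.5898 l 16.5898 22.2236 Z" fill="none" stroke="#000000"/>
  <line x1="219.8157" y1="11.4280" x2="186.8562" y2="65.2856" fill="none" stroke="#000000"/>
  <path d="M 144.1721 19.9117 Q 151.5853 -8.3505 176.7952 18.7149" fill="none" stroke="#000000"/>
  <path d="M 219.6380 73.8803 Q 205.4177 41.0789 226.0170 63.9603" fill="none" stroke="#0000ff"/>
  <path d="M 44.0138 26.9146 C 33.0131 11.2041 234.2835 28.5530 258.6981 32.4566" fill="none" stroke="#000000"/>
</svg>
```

(bCNC post)
(Date: synthetic)
G21
G90
G0 X249.5041 Y44.2165
M4 S718
G1 X232.9143 Y66.4401 F821
G1 X255.1379 Y83.0299
G1 X271.7277 Y60.8063
G1 X249.5041 Y44.2165
G0 X219.8157 Y75.4139
M4 S718
G1 X186.8562 Y21.5563 F821
G0 X144.1721 Y66.9302
M4 S718
G1 X148.9910 Y77.6033 F821
G1 X156.0345 Y81.3605
G1 X165.3025 Y78.2017
G1 X176.7952 Y68.1270
G0 X219.6380 Y12.9616
M4 S243
G1 X214.7041 Y25.8821 F3134
G1 X214.1226 Y31.8423
G1 X217.8936 Y30.8421
G1 X226.0170 Y22.8816
G0 X44.0138 Y59.9273
M4 S718
G1 X69.4840 Y66.2382 F821
G1 X138.0752 Y64.5116
G1 X213.3068 Y59.1074
G1 X258.6981 Y54.3853
M5
G0 X0.0000 Y0.0000

Since the viewBox matches the mm dimensions, user units are millimetres directly. The only transform is the Y-flip y_m = 86.8419 − y_svg.

Shape 1 is a regular polygon drawn with `<path>`. Its stroke #000000 means cut at S718, F821. After flipping Y the toolpath is (249.5041,44.2165) → (232.9143,66.4401) → (255.1379,83.0299) → (271.7277,60.8063) → (249.5041,44.2165), returning to the start.

Shape 2 is a line segment drawn with `<line>`. Its stroke #000000 means cut at S718, F821. After flipping Y the toolpath is (219.8157,75.4139) → (186.8562,21.5563).

Shape 3 is a quadratic bezier drawn with `<path>`. Its stroke #000000 means cut at S718, F821. After flipping Y the toolpath is (144.1721,66.9302) → (148.9910,77.6033) → (156.0345,81.3605) → (165.3025,78.2017) → (176.7952,68.1270).

Shape 4 is a quadratic bezier drawn with `<path>`. Its stroke #0000ff means engrave at S243, F3134. After flipping Y the toolpath is (219.6380,12.9616) → (214.7041,25.8821) → (214.1226,31.8423) → (217.8936,30.8421) → (226.0170,22.8816).

Shape 5 is a cubic bezier drawn with `<path>`. Its stroke #000000 means cut at S718, F821. After flipping Y the toolpath is (44.0138,59.9273) → (69.4840,66.2382) → (138.0752,64.5116) → (213.3068,59.1074) → (258.6981,54.3853).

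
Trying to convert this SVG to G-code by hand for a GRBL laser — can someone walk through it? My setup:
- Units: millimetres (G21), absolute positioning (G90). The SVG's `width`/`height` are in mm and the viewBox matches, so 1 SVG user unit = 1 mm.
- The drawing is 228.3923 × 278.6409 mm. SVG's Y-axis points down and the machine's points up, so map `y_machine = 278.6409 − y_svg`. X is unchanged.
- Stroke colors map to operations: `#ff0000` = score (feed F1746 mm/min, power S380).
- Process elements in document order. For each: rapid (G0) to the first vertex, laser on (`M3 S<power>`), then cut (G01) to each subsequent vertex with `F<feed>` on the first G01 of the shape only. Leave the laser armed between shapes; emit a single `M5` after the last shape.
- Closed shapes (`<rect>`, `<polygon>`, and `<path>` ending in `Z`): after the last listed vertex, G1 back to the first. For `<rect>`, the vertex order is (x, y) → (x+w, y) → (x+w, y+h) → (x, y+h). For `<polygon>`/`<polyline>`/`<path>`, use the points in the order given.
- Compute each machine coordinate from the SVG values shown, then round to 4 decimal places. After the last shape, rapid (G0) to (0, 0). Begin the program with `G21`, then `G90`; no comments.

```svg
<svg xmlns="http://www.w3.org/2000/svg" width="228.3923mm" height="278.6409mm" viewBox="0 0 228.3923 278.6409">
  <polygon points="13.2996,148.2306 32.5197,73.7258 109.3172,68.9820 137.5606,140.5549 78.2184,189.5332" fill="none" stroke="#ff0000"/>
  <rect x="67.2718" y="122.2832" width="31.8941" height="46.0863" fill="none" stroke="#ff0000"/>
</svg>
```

Since the viewBox matches the mm dimensions, user units are millimetres directly. The only transform is the Y-flip y_m = 278.6409 − y_svg.

Shape 1 is a regular polygon drawn with `<polygon>`. Its stroke #ff0000 means score at S380, F1746. After flipping Y the toolpath is (13.2996,130.4103) → (32.5197,204.9151) → (109.3172,209.6589) → (137.5606,138.0860) → (78.2184,89.1077) → (13.2996,130.4103), returning to the start.

Shape 2 is a rectangle drawn with `<rect>`. Its stroke #ff0000 means score at S380, F1746. After flipping Y the toolpath is (67.2718,156.3577) → (99.1659,156.3577) → (99.1659,110.2714) → (67.2718,110.2714) → (67.2718,156.3577), returning to the start.

G21
G90
G0 X13.2996 Y130.4103
M3 S380
G01 X32.5197 Y204.9151 F1746
G01 X109.3172 Y209.6589
G01 X137.5606 Y138.0860
G01 X78.2184 Y89.1077
G01 X13.2996 Y130.4103
G0 X67.2718 Y156.3577
M3 S380
G01 X99.1659 Y156.3577 F1746
G01 X99.1659 Y110.2714
G01 X67.2718 Y110.2714
G01 X67.2718 Y156.3577
M5
G0 X0.0000 Y0.0000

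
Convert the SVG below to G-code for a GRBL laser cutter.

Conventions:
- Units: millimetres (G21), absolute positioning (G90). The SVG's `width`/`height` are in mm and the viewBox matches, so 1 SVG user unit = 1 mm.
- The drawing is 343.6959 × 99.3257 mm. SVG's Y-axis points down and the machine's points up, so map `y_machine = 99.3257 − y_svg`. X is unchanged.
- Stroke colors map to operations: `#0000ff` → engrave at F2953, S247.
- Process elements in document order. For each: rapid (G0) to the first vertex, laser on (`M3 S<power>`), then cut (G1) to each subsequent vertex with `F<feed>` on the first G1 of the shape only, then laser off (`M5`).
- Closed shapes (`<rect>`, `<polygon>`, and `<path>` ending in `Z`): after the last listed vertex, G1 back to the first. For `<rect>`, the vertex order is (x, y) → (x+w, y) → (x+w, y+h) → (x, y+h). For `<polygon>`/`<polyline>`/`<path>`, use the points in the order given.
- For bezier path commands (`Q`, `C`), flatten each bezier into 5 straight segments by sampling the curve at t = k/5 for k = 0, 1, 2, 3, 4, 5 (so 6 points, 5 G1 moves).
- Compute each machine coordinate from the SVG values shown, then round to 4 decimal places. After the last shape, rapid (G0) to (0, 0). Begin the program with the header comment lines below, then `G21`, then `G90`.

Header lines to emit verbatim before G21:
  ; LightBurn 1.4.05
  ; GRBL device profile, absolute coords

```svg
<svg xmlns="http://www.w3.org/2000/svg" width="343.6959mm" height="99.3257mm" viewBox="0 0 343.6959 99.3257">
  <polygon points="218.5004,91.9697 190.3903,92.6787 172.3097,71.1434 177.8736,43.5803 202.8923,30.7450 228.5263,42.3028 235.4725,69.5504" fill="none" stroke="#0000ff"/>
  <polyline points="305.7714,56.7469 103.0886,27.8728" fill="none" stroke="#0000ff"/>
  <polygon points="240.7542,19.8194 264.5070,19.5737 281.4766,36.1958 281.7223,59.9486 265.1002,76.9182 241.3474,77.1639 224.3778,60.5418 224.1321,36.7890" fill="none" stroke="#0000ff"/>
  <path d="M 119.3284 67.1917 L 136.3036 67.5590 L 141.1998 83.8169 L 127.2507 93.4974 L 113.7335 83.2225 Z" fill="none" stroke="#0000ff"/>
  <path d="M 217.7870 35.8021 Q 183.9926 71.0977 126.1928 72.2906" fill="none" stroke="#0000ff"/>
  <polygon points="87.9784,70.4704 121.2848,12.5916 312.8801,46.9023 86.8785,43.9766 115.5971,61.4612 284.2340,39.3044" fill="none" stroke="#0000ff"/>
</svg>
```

; LightBurn 1.4.05
; GRBL device profile, absolute coords
G21
G90
G0 X218.5004 Y7.3560
M3 S247
G1 X190.3903 Y6.6470 F2953
G1 X172.3097 Y28.1823
G1 X177.8736 Y55.7454
G1 X202.8923 Y68.5807
G1 X228.5263 Y57.0229
G1 X235.4725 Y29.7753
G1 X218.5004 Y7.3560
M5
G0 X305.7714 Y42.5788
M3 S247
G1 X103.0886 Y71.4529 F2953
M5
G0 X240.7542 Y79.5063
M3 S247
G1 X264.5070 Y79.7520 F2953
G1 X281.4766 Y63.1299
G1 X281.7223 Y39.3771
G1 X265.1002 Y22.4075
G1 X241.3474 Y22.1618
G1 X224.3778 Y38.7839
G1 X224.1321 Y62.5367
G1 X240.7542 Y79.5063
M5
G0 X119.3284 Y32.1340
M3 S247
G1 X136.3036 Y31.7667 F2953
G1 X141.1998 Y15.5088
G1 X127.2507 Y5.8283
G1 X113.7335 Y16.1032
G1 X119.3284 Y32.1340
M5
G0 X217.7870 Y63.5236
M3 S247
G1 X203.3090 Y50.7695 F2953
G1 X186.9106 Y40.7436
G1 X168.5918 Y33.4459
G1 X148.3525 Y28.8764
G1 X126.1928 Y27.0351
M5
G0 X87.9784 Y28.8553
M3 S247
G1 X121.2848 Y86.7341 F2953
G1 X312.8801 Y52.4234
G1 X86.8785 Y55.3491
G1 X115.5971 Y37.8645
G1 X284.2340 Y60.0213
G1 X87.9784 Y28.8553
M5
G0 X0.0000 Y0.0000

1 u = 1 mm; y_m = 99.3257 − y.

[1] `<polygon>` regular polygon, #0000ff→engrave S247 F2953: (218.5004,7.3560) → (190.3903,6.6470) → (172.3097,28.1823) → (177.8736,55.7454) → (202.8923,68.5807) → (228.5263,57.0229) → (235.4725,29.7753) → (218.5004,7.3560) (closed)

[2] `<polyline>` line segment, #0000ff→engrave S247 F2953: (305.7714,42.5788) → (103.0886,71.4529)

[3] `<polygon>` regular polygon, #0000ff→engrave S247 F2953: (240.7542,79.5063) → (264.5070,79.7520) → (281.4766,63.1299) → (281.7223,39.3771) → (265.1002,22.4075) → (241.3474,22.1618) → (224.3778,38.7839) → (224.1321,62.5367) → (240.7542,79.5063) (closed)

[4] `<path>` regular polygon, #0000ff→engrave S247 F2953: (119.3284,32.1340) → (136.3036,31.7667) → (141.1998,15.5088) → (127.2507,5.8283) → (113.7335,16.1032) → (119.3284,32.1340) (closed)

[5] `<path>` quadratic bezier, #0000ff→engrave S247 F2953: (217.7870,63.5236) → (203.3090,50.7695) → (186.9106,40.7436) → (168.5918,33.4459) → (148.3525,28.8764) → (126.1928,27.0351)

[6] `<polygon>` closed polygon, #0000ff→engrave S247 F2953: (87.9784,28.8553) → (121.2848,86.7341) → (312.8801,52.4234) → (86.8785,55.3491) → (115.5971,37.8645) → (284.2340,60.0213) → (87.9784,28.8553) (closed)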